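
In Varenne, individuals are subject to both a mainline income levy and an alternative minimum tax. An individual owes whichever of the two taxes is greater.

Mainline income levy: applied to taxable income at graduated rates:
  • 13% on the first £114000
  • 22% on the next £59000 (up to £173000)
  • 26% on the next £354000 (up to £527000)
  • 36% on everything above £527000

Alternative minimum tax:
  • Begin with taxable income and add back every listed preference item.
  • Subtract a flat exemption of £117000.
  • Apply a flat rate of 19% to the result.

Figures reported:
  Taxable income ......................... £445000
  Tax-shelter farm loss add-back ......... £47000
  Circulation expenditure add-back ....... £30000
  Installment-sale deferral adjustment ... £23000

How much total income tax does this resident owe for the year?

£98520

Mainline income levy:
  £114000 × 13% = £14820
  £59000 × 22% = £12980
  £272000 × 26% = £70720
  → £98520

Alternative minimum tax:
  Adjusted income: £445000 + £47000 + £30000 + £23000 = £545000
  Less exemption £117000 → base £428000
  £428000 × 19% = £81320

£98520 > £81320, so the mainline income levy governs.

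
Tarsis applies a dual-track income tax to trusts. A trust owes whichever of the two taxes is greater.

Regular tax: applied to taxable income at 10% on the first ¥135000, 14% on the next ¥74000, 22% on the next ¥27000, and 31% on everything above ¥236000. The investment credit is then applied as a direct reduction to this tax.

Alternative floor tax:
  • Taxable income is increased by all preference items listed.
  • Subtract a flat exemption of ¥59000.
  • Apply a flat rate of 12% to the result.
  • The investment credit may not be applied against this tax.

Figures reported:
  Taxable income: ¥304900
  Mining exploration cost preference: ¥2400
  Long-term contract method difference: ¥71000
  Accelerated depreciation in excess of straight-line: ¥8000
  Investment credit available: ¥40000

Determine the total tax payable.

¥39276

Alternative floor tax:
  Adjusted income: ¥304900 + ¥2400 + ¥71000 + ¥8000 = ¥386300
  Less exemption ¥59000 → base ¥327300
  ¥327300 × 12% = ¥39276

Regular tax:
  ¥135000 × 10% = ¥13500
  ¥74000 × 14% = ¥10360
  ¥27000 × 22% = ¥5940
  ¥68900 × 31% = ¥21359
  → ¥51159
  Less investment credit ¥40000 → ¥11159

¥39276 > ¥11159, so the alternative floor tax is the binding amount.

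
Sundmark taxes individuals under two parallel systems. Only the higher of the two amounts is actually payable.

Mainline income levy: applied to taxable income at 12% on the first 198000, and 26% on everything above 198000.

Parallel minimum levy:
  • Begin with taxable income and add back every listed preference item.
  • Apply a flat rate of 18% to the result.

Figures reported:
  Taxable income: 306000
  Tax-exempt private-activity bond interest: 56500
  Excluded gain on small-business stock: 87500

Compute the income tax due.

Mainline income levy:
  198000 × 12% = 23760
  108000 × 26% = 28080
  → 51840

Parallel minimum levy:
  Adjusted income: 306000 + 56500 + 87500 = 450000
  450000 × 18% = 81000

81000 > 51840, so the parallel minimum levy is the binding amount.

81000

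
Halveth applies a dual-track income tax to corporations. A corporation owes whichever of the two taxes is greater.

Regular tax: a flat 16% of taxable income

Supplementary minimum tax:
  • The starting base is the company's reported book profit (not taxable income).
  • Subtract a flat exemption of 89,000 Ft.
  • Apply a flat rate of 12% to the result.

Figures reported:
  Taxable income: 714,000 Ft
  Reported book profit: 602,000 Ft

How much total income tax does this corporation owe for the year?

Regular tax:
  714,000 Ft × 16% = 114,240 Ft

Supplementary minimum tax:
  Base (reported book profit): 602,000 Ft
  Less exemption 89,000 Ft → base 513,000 Ft
  513,000 Ft × 12% = 61,560 Ft

114,240 Ft > 61,560 Ft, so the regular tax governs.

114,240 Ft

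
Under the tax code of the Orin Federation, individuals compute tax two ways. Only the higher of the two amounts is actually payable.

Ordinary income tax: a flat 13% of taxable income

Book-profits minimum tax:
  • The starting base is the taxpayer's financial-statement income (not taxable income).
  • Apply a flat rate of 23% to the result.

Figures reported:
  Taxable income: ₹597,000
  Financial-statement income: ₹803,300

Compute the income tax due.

Ordinary income tax:
  ₹597,000 × 13% = ₹77,610

Book-profits minimum tax:
  Base (financial-statement income): ₹803,300
  ₹803,300 × 23% = ₹184,759

₹184,759 > ₹77,610, so the book-profits minimum tax is the binding amount.

₹184,759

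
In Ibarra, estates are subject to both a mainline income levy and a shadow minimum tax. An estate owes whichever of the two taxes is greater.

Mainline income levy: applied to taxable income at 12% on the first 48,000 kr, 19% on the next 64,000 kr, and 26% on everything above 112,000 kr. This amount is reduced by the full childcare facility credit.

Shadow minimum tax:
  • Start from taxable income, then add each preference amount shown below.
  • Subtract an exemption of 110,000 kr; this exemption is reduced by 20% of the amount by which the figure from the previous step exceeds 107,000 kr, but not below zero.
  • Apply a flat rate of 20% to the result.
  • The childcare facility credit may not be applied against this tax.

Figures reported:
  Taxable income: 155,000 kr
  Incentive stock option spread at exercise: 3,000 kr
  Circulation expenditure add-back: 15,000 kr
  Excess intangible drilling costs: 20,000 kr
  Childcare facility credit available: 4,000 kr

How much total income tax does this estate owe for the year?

25,100 kr

Mainline income levy:
  48,000 kr × 12% = 5,760 kr
  64,000 kr × 19% = 12,160 kr
  43,000 kr × 26% = 11,180 kr
  → 29,100 kr
  Less childcare facility credit 4,000 kr → 25,100 kr

Shadow minimum tax:
  Adjusted income: 155,000 kr + 3,000 kr + 15,000 kr + 20,000 kr = 193,000 kr
  Exemption: 110,000 kr − 20% × (193,000 kr − 107,000 kr) = 110,000 kr − 17,200 kr = 92,800 kr
  Base: 193,000 kr − 92,800 kr = 100,200 kr
  100,200 kr × 20% = 20,040 kr

25,100 kr > 20,040 kr, so the mainline income levy governs.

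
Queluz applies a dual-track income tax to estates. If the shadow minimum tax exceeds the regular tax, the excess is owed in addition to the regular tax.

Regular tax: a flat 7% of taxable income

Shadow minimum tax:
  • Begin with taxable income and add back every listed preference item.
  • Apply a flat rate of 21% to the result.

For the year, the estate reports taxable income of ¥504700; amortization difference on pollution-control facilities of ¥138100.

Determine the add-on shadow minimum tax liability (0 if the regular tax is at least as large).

¥99659

Shadow minimum tax:
  Adjusted income: ¥504700 + ¥138100 = ¥642800
  ¥642800 × 21% = ¥134988

Regular tax:
  ¥504700 × 7% = ¥35329

Excess of shadow minimum tax over regular tax: ¥134988 − ¥35329 = ¥99659.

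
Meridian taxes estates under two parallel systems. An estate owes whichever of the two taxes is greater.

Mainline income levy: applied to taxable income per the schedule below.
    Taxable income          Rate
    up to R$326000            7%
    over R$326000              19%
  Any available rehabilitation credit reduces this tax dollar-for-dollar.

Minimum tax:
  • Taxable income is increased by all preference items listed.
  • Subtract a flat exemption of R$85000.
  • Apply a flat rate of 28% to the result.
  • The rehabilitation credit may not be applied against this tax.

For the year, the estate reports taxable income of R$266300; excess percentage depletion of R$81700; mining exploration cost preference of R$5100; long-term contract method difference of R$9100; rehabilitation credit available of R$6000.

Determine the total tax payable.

R$77616

Mainline income levy:
  R$266300 × 7% = R$18641
  Less rehabilitation credit R$6000 → R$12641

Minimum tax:
  Adjusted income: R$266300 + R$81700 + R$5100 + R$9100 = R$362200
  Less exemption R$85000 → base R$277200
  R$277200 × 28% = R$77616

R$77616 > R$12641, so the minimum tax is the binding amount.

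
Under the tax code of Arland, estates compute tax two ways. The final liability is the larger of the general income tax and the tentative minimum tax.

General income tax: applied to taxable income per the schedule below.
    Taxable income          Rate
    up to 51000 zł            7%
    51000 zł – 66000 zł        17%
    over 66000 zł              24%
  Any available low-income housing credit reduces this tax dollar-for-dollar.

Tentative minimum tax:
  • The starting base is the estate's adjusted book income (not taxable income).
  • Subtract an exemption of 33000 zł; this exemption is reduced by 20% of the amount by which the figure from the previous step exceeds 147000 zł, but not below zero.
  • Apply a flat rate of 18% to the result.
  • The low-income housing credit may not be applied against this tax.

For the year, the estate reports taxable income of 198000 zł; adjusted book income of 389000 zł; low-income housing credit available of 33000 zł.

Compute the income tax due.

General income tax:
  51000 zł × 7% = 3570 zł
  15000 zł × 17% = 2550 zł
  132000 zł × 24% = 31680 zł
  → 37800 zł
  Less low-income housing credit 33000 zł → 4800 zł

Tentative minimum tax:
  Base (adjusted book income): 389000 zł
  Exemption: 20% × (389000 zł − 147000 zł) = 48400 zł ≥ 33000 zł, so the exemption is fully phased out
  Base: 389000 zł − 0 zł = 389000 zł
  389000 zł × 18% = 70020 zł

70020 zł > 4800 zł, so the tentative minimum tax is the binding amount.

70020 zł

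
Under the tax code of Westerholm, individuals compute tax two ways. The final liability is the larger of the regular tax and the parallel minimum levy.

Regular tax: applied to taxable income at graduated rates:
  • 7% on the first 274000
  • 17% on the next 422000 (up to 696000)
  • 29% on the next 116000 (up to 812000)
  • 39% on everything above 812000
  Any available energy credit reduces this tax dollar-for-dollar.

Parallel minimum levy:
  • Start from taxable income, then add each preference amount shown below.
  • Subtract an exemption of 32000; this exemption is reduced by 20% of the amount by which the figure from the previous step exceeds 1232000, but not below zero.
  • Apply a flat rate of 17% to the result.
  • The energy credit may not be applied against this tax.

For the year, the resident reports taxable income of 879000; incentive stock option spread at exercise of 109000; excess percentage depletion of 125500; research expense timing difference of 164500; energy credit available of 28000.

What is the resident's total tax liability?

Parallel minimum levy:
  Adjusted income: 879000 + 109000 + 125500 + 164500 = 1278000
  Exemption: 32000 − 20% × (1278000 − 1232000) = 32000 − 9200 = 22800
  Base: 1278000 − 22800 = 1255200
  1255200 × 17% = 213384

Regular tax:
  274000 × 7% = 19180
  422000 × 17% = 71740
  116000 × 29% = 33640
  67000 × 39% = 26130
  → 150690
  Less energy credit 28000 → 122690

213384 > 122690, so the parallel minimum levy is the binding amount.

213384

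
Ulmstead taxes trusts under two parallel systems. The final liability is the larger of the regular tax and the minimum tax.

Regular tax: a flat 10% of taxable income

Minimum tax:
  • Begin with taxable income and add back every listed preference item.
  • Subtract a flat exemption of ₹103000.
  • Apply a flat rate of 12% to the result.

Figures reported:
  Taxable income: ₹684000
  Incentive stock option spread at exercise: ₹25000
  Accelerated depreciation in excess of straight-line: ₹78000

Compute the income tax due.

₹82080

Regular tax:
  ₹684000 × 10% = ₹68400

Minimum tax:
  Adjusted income: ₹684000 + ₹25000 + ₹78000 = ₹787000
  Less exemption ₹103000 → base ₹684000
  ₹684000 × 12% = ₹82080

₹82080 > ₹68400, so the minimum tax is the binding amount.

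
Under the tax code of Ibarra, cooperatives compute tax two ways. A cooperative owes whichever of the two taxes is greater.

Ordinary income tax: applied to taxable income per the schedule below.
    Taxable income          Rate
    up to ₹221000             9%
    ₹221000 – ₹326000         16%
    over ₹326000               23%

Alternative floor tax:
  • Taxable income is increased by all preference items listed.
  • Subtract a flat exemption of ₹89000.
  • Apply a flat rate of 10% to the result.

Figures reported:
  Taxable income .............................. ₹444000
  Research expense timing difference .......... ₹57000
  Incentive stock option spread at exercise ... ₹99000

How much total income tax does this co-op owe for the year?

₹63830

Alternative floor tax:
  Adjusted income: ₹444000 + ₹57000 + ₹99000 = ₹600000
  Less exemption ₹89000 → base ₹511000
  ₹511000 × 10% = ₹51100

Ordinary income tax:
  ₹221000 × 9% = ₹19890
  ₹105000 × 16% = ₹16800
  ₹118000 × 23% = ₹27140
  → ₹63830

₹63830 > ₹51100, so the ordinary income tax governs.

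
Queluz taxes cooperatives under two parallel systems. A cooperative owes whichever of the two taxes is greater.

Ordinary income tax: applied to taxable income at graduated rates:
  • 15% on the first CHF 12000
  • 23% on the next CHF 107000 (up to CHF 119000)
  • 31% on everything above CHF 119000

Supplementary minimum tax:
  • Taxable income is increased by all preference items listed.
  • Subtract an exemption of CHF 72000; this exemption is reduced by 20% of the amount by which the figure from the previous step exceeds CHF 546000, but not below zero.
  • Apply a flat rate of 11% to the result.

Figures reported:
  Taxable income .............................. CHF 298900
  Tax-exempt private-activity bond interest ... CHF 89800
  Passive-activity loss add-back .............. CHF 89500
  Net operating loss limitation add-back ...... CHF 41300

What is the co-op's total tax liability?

Supplementary minimum tax:
  Adjusted income: CHF 298900 + CHF 89800 + CHF 89500 + CHF 41300 = CHF 519500
  Exemption: CHF 519500 ≤ CHF 546000, so full CHF 72000 applies
  Base: CHF 519500 − CHF 72000 = CHF 447500
  CHF 447500 × 11% = CHF 49225

Ordinary income tax:
  CHF 12000 × 15% = CHF 1800
  CHF 107000 × 23% = CHF 24610
  CHF 179900 × 31% = CHF 55769
  → CHF 82179

CHF 82179 > CHF 49225, so the ordinary income tax governs.

CHF 82179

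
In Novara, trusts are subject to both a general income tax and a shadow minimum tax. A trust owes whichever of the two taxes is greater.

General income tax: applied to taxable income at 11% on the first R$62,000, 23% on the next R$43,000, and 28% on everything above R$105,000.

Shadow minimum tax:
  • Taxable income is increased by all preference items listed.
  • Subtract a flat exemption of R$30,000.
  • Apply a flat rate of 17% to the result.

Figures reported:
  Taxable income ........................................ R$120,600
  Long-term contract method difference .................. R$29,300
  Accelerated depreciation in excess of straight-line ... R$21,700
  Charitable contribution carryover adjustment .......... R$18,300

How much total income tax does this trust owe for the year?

Shadow minimum tax:
  Adjusted income: R$120,600 + R$29,300 + R$21,700 + R$18,300 = R$189,900
  Less exemption R$30,000 → base R$159,900
  R$159,900 × 17% = R$27,183

General income tax:
  R$62,000 × 11% = R$6,820
  R$43,000 × 23% = R$9,890
  R$15,600 × 28% = R$4,368
  → R$21,078

R$27,183 > R$21,078, so the shadow minimum tax is the binding amount.

R$27,183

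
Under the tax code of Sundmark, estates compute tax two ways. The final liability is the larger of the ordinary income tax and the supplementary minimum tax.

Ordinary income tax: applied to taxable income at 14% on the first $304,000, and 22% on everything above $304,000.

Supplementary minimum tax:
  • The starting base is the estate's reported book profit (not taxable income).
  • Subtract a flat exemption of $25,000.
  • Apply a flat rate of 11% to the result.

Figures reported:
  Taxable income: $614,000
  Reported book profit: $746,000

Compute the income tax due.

Supplementary minimum tax:
  Base (reported book profit): $746,000
  Less exemption $25,000 → base $721,000
  $721,000 × 11% = $79,310

Ordinary income tax:
  $304,000 × 14% = $42,560
  $310,000 × 22% = $68,200
  → $110,760

$110,760 > $79,310, so the ordinary income tax governs.

$110,760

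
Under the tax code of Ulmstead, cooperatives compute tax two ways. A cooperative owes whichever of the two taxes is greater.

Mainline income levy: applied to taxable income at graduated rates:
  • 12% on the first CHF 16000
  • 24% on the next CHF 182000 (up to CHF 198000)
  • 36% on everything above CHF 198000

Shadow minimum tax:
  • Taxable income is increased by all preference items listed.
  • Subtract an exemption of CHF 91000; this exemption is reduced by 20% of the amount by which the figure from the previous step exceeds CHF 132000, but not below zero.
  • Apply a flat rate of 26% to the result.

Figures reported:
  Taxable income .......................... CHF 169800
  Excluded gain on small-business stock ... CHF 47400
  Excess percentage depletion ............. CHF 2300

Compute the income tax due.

CHF 38832

Shadow minimum tax:
  Adjusted income: CHF 169800 + CHF 47400 + CHF 2300 = CHF 219500
  Exemption: CHF 91000 − 20% × (CHF 219500 − CHF 132000) = CHF 91000 − CHF 17500 = CHF 73500
  Base: CHF 219500 − CHF 73500 = CHF 146000
  CHF 146000 × 26% = CHF 37960

Mainline income levy:
  CHF 16000 × 12% = CHF 1920
  CHF 153800 × 24% = CHF 36912
  → CHF 38832

CHF 38832 > CHF 37960, so the mainline income levy governs.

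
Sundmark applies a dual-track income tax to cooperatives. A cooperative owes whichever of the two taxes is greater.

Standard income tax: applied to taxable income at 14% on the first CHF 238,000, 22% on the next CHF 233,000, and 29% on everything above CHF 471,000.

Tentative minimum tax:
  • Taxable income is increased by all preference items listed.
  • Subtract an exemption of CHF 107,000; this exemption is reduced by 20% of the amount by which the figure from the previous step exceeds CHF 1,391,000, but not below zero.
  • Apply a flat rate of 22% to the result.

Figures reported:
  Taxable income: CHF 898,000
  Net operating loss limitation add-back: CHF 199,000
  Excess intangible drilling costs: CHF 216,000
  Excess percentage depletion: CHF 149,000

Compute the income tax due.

CHF 301,224

Tentative minimum tax:
  Adjusted income: CHF 898,000 + CHF 199,000 + CHF 216,000 + CHF 149,000 = CHF 1,462,000
  Exemption: CHF 107,000 − 20% × (CHF 1,462,000 − CHF 1,391,000) = CHF 107,000 − CHF 14,200 = CHF 92,800
  Base: CHF 1,462,000 − CHF 92,800 = CHF 1,369,200
  CHF 1,369,200 × 22% = CHF 301,224

Standard income tax:
  CHF 238,000 × 14% = CHF 33,320
  CHF 233,000 × 22% = CHF 51,260
  CHF 427,000 × 29% = CHF 123,830
  → CHF 208,410

CHF 301,224 > CHF 208,410, so the tentative minimum tax is the binding amount.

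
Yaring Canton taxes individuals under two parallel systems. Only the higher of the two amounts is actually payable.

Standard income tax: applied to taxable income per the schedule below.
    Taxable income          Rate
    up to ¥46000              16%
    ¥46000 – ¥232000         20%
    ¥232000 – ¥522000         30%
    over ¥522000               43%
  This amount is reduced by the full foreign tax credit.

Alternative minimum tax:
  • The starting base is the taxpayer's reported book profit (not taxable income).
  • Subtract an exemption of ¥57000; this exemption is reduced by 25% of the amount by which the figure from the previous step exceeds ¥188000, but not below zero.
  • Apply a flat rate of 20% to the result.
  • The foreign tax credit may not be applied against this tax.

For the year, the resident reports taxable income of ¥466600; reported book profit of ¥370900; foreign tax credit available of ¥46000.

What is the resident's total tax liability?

Alternative minimum tax:
  Base (reported book profit): ¥370900
  Exemption: ¥57000 − 25% × (¥370900 − ¥188000) = ¥57000 − ¥45725 = ¥11275
  Base: ¥370900 − ¥11275 = ¥359625
  ¥359625 × 20% = ¥71925

Standard income tax:
  ¥46000 × 16% = ¥7360
  ¥186000 × 20% = ¥37200
  ¥234600 × 30% = ¥70380
  → ¥114940
  Less foreign tax credit ¥46000 → ¥68940

¥71925 > ¥68940, so the alternative minimum tax is the binding amount.

¥71925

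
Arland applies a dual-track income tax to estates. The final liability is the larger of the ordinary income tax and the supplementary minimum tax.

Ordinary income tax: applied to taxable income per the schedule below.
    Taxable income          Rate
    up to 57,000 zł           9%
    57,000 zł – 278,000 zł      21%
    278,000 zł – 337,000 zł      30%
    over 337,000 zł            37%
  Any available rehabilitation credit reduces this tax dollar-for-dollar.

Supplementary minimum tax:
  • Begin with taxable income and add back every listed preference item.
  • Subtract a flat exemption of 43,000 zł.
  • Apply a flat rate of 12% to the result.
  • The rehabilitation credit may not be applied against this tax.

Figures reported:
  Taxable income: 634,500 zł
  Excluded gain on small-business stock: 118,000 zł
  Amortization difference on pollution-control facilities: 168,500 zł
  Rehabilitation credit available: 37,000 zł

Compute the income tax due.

142,315 zł

Ordinary income tax:
  57,000 zł × 9% = 5,130 zł
  221,000 zł × 21% = 46,410 zł
  59,000 zł × 30% = 17,700 zł
  297,500 zł × 37% = 110,075 zł
  → 179,315 zł
  Less rehabilitation credit 37,000 zł → 142,315 zł

Supplementary minimum tax:
  Adjusted income: 634,500 zł + 118,000 zł + 168,500 zł = 921,000 zł
  Less exemption 43,000 zł → base 878,000 zł
  878,000 zł × 12% = 105,360 zł

142,315 zł > 105,360 zł, so the ordinary income tax governs.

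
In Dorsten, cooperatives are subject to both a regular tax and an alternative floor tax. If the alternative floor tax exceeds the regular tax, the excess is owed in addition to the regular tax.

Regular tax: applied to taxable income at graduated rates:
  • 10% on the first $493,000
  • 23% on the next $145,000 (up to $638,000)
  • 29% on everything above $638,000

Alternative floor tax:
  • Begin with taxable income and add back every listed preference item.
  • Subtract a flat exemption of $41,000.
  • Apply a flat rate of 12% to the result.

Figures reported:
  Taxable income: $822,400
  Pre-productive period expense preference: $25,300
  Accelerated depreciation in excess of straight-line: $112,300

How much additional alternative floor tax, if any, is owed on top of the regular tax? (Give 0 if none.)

Regular tax:
  $493,000 × 10% = $49,300
  $145,000 × 23% = $33,350
  $184,400 × 29% = $53,476
  → $136,126

Alternative floor tax:
  Adjusted income: $822,400 + $25,300 + $112,300 = $960,000
  Less exemption $41,000 → base $919,000
  $919,000 × 12% = $110,280

$110,280 ≤ $136,126, so no add-on is due.

$0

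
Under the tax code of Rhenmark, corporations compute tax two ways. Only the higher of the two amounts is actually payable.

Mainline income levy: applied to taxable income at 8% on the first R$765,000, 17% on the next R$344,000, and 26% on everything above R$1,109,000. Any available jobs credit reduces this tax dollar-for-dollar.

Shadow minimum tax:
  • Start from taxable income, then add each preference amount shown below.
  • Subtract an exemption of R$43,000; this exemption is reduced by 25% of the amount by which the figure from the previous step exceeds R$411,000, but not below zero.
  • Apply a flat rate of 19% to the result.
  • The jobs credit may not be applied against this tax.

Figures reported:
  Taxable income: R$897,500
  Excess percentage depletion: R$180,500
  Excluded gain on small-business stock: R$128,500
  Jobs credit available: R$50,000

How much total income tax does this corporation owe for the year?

Shadow minimum tax:
  Adjusted income: R$897,500 + R$180,500 + R$128,500 = R$1,206,500
  Exemption: 25% × (R$1,206,500 − R$411,000) = R$198,875 ≥ R$43,000, so the exemption is fully phased out
  Base: R$1,206,500 − R$0 = R$1,206,500
  R$1,206,500 × 19% = R$229,235

Mainline income levy:
  R$765,000 × 8% = R$61,200
  R$132,500 × 17% = R$22,525
  → R$83,725
  Less jobs credit R$50,000 → R$33,725

R$229,235 > R$33,725, so the shadow minimum tax is the binding amount.

R$229,235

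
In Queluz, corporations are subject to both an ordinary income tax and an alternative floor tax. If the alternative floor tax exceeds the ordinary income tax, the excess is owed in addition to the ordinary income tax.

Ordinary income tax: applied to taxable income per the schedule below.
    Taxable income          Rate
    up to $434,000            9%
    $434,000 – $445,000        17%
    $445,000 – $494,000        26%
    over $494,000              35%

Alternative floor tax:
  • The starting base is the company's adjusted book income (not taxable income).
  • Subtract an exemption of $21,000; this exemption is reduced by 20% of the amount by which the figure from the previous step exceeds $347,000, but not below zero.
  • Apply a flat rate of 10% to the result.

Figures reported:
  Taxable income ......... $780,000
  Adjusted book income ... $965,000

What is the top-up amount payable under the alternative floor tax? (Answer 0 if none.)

Ordinary income tax:
  $434,000 × 9% = $39,060
  $11,000 × 17% = $1,870
  $49,000 × 26% = $12,740
  $286,000 × 35% = $100,100
  → $153,770

Alternative floor tax:
  Base (adjusted book income): $965,000
  Exemption: 20% × ($965,000 − $347,000) = $123,600 ≥ $21,000, so the exemption is fully phased out
  Base: $965,000 − $0 = $965,000
  $965,000 × 10% = $96,500

$96,500 ≤ $153,770, so no add-on is due.

$0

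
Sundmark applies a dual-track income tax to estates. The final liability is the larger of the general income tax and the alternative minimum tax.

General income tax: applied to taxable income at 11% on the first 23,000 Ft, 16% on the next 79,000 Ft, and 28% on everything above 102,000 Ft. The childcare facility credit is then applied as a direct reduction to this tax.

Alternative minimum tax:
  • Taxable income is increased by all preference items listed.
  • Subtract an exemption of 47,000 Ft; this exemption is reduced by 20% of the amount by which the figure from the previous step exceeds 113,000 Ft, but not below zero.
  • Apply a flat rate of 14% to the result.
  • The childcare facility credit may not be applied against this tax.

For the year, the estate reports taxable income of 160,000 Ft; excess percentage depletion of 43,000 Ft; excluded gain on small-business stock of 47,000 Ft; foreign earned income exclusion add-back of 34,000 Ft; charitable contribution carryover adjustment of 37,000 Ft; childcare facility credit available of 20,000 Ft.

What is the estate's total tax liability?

General income tax:
  23,000 Ft × 11% = 2,530 Ft
  79,000 Ft × 16% = 12,640 Ft
  58,000 Ft × 28% = 16,240 Ft
  → 31,410 Ft
  Less childcare facility credit 20,000 Ft → 11,410 Ft

Alternative minimum tax:
  Adjusted income: 160,000 Ft + 43,000 Ft + 47,000 Ft + 34,000 Ft + 37,000 Ft = 321,000 Ft
  Exemption: 47,000 Ft − 20% × (321,000 Ft − 113,000 Ft) = 47,000 Ft − 41,600 Ft = 5,400 Ft
  Base: 321,000 Ft − 5,400 Ft = 315,600 Ft
  315,600 Ft × 14% = 44,184 Ft

44,184 Ft > 11,410 Ft, so the alternative minimum tax is the binding amount.

44,184 Ft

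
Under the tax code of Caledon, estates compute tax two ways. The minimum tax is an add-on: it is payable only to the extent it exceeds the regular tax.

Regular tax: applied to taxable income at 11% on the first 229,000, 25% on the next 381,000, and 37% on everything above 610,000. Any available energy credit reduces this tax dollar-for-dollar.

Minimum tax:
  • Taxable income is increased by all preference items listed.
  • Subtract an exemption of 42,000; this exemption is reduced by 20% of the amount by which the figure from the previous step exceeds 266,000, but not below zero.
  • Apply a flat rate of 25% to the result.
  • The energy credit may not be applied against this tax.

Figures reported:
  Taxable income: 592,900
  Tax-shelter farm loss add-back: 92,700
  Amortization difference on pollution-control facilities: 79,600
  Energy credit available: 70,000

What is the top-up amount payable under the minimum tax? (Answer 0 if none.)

145,135

Regular tax:
  229,000 × 11% = 25,190
  363,900 × 25% = 90,975
  → 116,165
  Less energy credit 70,000 → 46,165

Minimum tax:
  Adjusted income: 592,900 + 92,700 + 79,600 = 765,200
  Exemption: 20% × (765,200 − 266,000) = 99,840 ≥ 42,000, so the exemption is fully phased out
  Base: 765,200 − 0 = 765,200
  765,200 × 25% = 191,300

Excess of minimum tax over regular tax: 191,300 − 46,165 = 145,135.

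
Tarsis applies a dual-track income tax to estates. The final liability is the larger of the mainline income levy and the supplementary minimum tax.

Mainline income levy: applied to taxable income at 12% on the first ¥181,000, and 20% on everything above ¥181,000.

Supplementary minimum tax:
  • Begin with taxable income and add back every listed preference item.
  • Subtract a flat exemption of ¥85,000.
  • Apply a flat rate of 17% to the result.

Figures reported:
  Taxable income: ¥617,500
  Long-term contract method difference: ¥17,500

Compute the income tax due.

Supplementary minimum tax:
  Adjusted income: ¥617,500 + ¥17,500 = ¥635,000
  Less exemption ¥85,000 → base ¥550,000
  ¥550,000 × 17% = ¥93,500

Mainline income levy:
  ¥181,000 × 12% = ¥21,720
  ¥436,500 × 20% = ¥87,300
  → ¥109,020

¥109,020 > ¥93,500, so the mainline income levy governs.

¥109,020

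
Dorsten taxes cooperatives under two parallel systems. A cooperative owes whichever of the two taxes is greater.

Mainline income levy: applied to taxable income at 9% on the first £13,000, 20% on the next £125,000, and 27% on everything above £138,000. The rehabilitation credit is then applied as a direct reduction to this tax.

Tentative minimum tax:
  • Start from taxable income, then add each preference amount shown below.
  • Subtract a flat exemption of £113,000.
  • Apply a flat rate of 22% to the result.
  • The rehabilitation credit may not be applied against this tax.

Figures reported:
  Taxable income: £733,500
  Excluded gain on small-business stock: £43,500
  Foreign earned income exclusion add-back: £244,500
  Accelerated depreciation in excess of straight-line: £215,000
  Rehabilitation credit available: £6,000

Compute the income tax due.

Mainline income levy:
  £13,000 × 9% = £1,170
  £125,000 × 20% = £25,000
  £595,500 × 27% = £160,785
  → £186,955
  Less rehabilitation credit £6,000 → £180,955

Tentative minimum tax:
  Adjusted income: £733,500 + £43,500 + £244,500 + £215,000 = £1,236,500
  Less exemption £113,000 → base £1,123,500
  £1,123,500 × 22% = £247,170

£247,170 > £180,955, so the tentative minimum tax is the binding amount.

£247,170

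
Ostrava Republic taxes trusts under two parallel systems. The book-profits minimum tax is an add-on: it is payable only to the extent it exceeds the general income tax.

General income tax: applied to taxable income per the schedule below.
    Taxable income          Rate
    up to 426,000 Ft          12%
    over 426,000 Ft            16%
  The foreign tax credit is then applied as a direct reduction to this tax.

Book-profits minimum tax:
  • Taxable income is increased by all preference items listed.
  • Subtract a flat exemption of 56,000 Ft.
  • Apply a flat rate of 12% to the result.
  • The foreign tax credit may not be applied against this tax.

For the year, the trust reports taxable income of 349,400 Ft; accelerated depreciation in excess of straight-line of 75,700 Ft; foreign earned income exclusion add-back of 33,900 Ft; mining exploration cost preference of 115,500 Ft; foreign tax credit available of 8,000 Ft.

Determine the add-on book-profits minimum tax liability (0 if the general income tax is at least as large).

General income tax:
  349,400 Ft × 12% = 41,928 Ft
  Less foreign tax credit 8,000 Ft → 33,928 Ft

Book-profits minimum tax:
  Adjusted income: 349,400 Ft + 75,700 Ft + 33,900 Ft + 115,500 Ft = 574,500 Ft
  Less exemption 56,000 Ft → base 518,500 Ft
  518,500 Ft × 12% = 62,220 Ft

Excess of book-profits minimum tax over general income tax: 62,220 Ft − 33,928 Ft = 28,292 Ft.

28,292 Ft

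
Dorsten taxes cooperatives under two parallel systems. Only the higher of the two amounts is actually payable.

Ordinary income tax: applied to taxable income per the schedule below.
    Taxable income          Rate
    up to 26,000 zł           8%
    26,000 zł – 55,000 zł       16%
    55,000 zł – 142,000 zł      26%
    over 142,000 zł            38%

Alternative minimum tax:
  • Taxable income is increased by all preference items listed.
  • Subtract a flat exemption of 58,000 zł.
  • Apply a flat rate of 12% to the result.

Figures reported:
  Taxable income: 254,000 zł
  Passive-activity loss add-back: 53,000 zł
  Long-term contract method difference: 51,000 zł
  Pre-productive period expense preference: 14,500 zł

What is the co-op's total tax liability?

Ordinary income tax:
  26,000 zł × 8% = 2,080 zł
  29,000 zł × 16% = 4,640 zł
  87,000 zł × 26% = 22,620 zł
  112,000 zł × 38% = 42,560 zł
  → 71,900 zł

Alternative minimum tax:
  Adjusted income: 254,000 zł + 53,000 zł + 51,000 zł + 14,500 zł = 372,500 zł
  Less exemption 58,000 zł → base 314,500 zł
  314,500 zł × 12% = 37,740 zł

71,900 zł > 37,740 zł, so the ordinary income tax governs.

71,900 zł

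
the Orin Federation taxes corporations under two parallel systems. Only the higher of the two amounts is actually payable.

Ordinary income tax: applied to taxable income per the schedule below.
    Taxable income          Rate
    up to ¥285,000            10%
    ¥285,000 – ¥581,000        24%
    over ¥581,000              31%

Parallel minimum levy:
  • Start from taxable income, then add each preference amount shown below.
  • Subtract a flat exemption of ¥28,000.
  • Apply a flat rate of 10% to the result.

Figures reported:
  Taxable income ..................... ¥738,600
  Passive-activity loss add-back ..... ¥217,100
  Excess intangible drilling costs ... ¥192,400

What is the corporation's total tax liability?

¥148,396

Parallel minimum levy:
  Adjusted income: ¥738,600 + ¥217,100 + ¥192,400 = ¥1,148,100
  Less exemption ¥28,000 → base ¥1,120,100
  ¥1,120,100 × 10% = ¥112,010

Ordinary income tax:
  ¥285,000 × 10% = ¥28,500
  ¥296,000 × 24% = ¥71,040
  ¥157,600 × 31% = ¥48,856
  → ¥148,396

¥148,396 > ¥112,010, so the ordinary income tax governs.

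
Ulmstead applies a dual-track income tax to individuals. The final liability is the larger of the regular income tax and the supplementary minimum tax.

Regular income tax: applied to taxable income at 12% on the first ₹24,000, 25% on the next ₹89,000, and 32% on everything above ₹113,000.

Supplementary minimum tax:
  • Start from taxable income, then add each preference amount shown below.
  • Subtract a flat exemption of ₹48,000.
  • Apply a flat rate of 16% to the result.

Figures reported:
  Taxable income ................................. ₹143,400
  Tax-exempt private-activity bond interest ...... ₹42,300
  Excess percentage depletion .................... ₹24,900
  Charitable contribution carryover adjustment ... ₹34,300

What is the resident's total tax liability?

₹34,858

Regular income tax:
  ₹24,000 × 12% = ₹2,880
  ₹89,000 × 25% = ₹22,250
  ₹30,400 × 32% = ₹9,728
  → ₹34,858

Supplementary minimum tax:
  Adjusted income: ₹143,400 + ₹42,300 + ₹24,900 + ₹34,300 = ₹244,900
  Less exemption ₹48,000 → base ₹196,900
  ₹196,900 × 16% = ₹31,504

₹34,858 > ₹31,504, so the regular income tax governs.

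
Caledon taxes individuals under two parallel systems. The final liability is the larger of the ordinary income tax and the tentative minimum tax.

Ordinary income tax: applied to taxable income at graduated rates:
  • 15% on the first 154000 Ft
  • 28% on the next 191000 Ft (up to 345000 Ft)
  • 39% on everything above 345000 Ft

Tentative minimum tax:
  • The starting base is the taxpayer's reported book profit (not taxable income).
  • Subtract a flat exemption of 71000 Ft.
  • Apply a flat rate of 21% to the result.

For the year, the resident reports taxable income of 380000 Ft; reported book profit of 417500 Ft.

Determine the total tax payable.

90230 Ft

Tentative minimum tax:
  Base (reported book profit): 417500 Ft
  Less exemption 71000 Ft → base 346500 Ft
  346500 Ft × 21% = 72765 Ft

Ordinary income tax:
  154000 Ft × 15% = 23100 Ft
  191000 Ft × 28% = 53480 Ft
  35000 Ft × 39% = 13650 Ft
  → 90230 Ft

90230 Ft > 72765 Ft, so the ordinary income tax governs.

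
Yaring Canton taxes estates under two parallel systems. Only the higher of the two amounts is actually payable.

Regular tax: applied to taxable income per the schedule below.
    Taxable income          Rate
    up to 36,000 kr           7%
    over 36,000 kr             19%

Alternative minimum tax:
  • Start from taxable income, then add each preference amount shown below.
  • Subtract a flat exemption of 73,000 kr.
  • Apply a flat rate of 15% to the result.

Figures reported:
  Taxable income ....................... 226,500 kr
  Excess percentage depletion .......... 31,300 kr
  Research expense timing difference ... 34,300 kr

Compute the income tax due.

38,715 kr

Alternative minimum tax:
  Adjusted income: 226,500 kr + 31,300 kr + 34,300 kr = 292,100 kr
  Less exemption 73,000 kr → base 219,100 kr
  219,100 kr × 15% = 32,865 kr

Regular tax:
  36,000 kr × 7% = 2,520 kr
  190,500 kr × 19% = 36,195 kr
  → 38,715 kr

38,715 kr > 32,865 kr, so the regular tax governs.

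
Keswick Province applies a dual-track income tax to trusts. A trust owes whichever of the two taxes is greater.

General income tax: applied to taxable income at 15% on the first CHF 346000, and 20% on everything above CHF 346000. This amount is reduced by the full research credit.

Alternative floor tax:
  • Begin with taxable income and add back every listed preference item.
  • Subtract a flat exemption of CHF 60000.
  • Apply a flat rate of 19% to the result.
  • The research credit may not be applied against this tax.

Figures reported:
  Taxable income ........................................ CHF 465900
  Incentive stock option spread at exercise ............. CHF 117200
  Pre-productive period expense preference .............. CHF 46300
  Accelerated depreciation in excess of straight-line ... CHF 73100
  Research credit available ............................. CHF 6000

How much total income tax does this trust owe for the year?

CHF 122075

General income tax:
  CHF 346000 × 15% = CHF 51900
  CHF 119900 × 20% = CHF 23980
  → CHF 75880
  Less research credit CHF 6000 → CHF 69880

Alternative floor tax:
  Adjusted income: CHF 465900 + CHF 117200 + CHF 46300 + CHF 73100 = CHF 702500
  Less exemption CHF 60000 → base CHF 642500
  CHF 642500 × 19% = CHF 122075

CHF 122075 > CHF 69880, so the alternative floor tax is the binding amount.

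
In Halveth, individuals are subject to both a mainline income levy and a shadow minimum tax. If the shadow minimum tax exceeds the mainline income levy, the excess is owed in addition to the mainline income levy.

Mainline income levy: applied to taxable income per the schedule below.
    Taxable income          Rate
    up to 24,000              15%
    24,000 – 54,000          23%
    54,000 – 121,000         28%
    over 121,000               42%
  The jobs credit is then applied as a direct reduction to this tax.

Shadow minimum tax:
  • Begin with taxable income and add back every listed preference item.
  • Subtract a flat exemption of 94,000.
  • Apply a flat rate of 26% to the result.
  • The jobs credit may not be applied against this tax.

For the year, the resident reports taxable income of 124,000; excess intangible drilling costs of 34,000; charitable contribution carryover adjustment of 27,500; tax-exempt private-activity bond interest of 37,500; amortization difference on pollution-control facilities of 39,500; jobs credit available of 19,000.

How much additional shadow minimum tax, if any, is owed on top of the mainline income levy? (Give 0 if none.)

32,290

Shadow minimum tax:
  Adjusted income: 124,000 + 34,000 + 27,500 + 37,500 + 39,500 = 262,500
  Less exemption 94,000 → base 168,500
  168,500 × 26% = 43,810

Mainline income levy:
  24,000 × 15% = 3,600
  30,000 × 23% = 6,900
  67,000 × 28% = 18,760
  3,000 × 42% = 1,260
  → 30,520
  Less jobs credit 19,000 → 11,520

Excess of shadow minimum tax over mainline income levy: 43,810 − 11,520 = 32,290.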